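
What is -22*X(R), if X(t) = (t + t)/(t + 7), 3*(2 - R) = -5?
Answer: -121/8 ≈ -15.125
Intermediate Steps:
R = 11/3 (R = 2 - ⅓*(-5) = 2 + 5/3 = 11/3 ≈ 3.6667)
X(t) = 2*t/(7 + t) (X(t) = (2*t)/(7 + t) = 2*t/(7 + t))
-22*X(R) = -44*11/(3*(7 + 11/3)) = -44*11/(3*32/3) = -44*11*3/(3*32) = -22*11/16 = -121/8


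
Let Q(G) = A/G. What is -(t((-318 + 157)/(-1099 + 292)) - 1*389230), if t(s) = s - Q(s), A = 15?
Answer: 50581229024/129927 ≈ 3.8931e+5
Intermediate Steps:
Q(G) = 15/G
t(s) = s - 15/s
-(t((-318 + 157)/(-1099 + 292)) - 1*389230) = -(((-318 + 157)/(-1099 + 292) - 15*(-1099 + 292)/(-318 + 157)) - 1*389230) = -((-161/(-807) - 15/((-161/(-807)))) - 389230) = -((-161*(-1/807) - 15/((-161*(-1/807)))) - 389230) = -((161/807 - 15/161/807) - 389230) = -((161/807 - 15*807/161) - 389230) = -((161/807 - 12105/161) - 389230) = -(-9742814/129927 - 389230) = -1*(-50581229024/129927) = 50581229024/129927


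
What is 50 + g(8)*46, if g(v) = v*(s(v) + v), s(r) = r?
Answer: 5938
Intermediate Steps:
g(v) = 2*v² (g(v) = v*(v + v) = v*(2*v) = 2*v²)
50 + g(8)*46 = 50 + (2*8²)*46 = 50 + (2*64)*46 = 50 + 128*46 = 50 + 5888 = 5938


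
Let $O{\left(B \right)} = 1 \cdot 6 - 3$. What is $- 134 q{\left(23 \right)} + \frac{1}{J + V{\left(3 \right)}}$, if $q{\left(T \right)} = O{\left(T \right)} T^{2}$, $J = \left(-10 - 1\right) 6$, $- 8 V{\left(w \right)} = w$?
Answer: $- \frac{112921406}{531} \approx -2.1266 \cdot 10^{5}$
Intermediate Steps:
$O{\left(B \right)} = 3$ ($O{\left(B \right)} = 6 - 3 = 3$)
$V{\left(w \right)} = - \frac{w}{8}$
$J = -66$ ($J = \left(-11\right) 6 = -66$)
$q{\left(T \right)} = 3 T^{2}$
$- 134 q{\left(23 \right)} + \frac{1}{J + V{\left(3 \right)}} = - 134 \cdot 3 \cdot 23^{2} + \frac{1}{-66 - \frac{3}{8}} = - 134 \cdot 3 \cdot 529 + \frac{1}{-66 - \frac{3}{8}} = \left(-134\right) 1587 + \frac{1}{- \frac{531}{8}} = -212658 - \frac{8}{531} = - \frac{112921406}{531}$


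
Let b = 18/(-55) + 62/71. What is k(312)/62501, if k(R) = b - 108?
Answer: -419608/244066405 ≈ -0.0017192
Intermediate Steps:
b = 2132/3905 (b = 18*(-1/55) + 62*(1/71) = -18/55 + 62/71 = 2132/3905 ≈ 0.54597)
k(R) = -419608/3905 (k(R) = 2132/3905 - 108 = -419608/3905)
k(312)/62501 = -419608/3905/62501 = -419608/3905*1/62501 = -419608/244066405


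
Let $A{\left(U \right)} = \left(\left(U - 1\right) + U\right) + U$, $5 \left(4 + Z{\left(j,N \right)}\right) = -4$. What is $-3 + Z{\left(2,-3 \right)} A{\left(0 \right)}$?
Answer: $\frac{9}{5} \approx 1.8$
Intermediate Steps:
$Z{\left(j,N \right)} = - \frac{24}{5}$ ($Z{\left(j,N \right)} = -4 + \frac{1}{5} \left(-4\right) = -4 - \frac{4}{5} = - \frac{24}{5}$)
$A{\left(U \right)} = -1 + 3 U$ ($A{\left(U \right)} = \left(\left(U - 1\right) + U\right) + U = \left(\left(-1 + U\right) + U\right) + U = \left(-1 + 2 U\right) + U = -1 + 3 U$)
$-3 + Z{\left(2,-3 \right)} A{\left(0 \right)} = -3 - \frac{24 \left(-1 + 3 \cdot 0\right)}{5} = -3 - \frac{24 \left(-1 + 0\right)}{5} = -3 - - \frac{24}{5} = -3 + \frac{24}{5} = \frac{9}{5}$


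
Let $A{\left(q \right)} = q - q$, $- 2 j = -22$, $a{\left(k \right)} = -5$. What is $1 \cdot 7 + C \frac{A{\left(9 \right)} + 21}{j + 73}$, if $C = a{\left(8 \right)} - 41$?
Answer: $- \frac{9}{2} \approx -4.5$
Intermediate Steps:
$j = 11$ ($j = \left(- \frac{1}{2}\right) \left(-22\right) = 11$)
$A{\left(q \right)} = 0$
$C = -46$ ($C = -5 - 41 = -46$)
$1 \cdot 7 + C \frac{A{\left(9 \right)} + 21}{j + 73} = 1 \cdot 7 - 46 \frac{0 + 21}{11 + 73} = 7 - 46 \cdot \frac{21}{84} = 7 - 46 \cdot 21 \cdot \frac{1}{84} = 7 - \frac{23}{2} = - \frac{9}{2}$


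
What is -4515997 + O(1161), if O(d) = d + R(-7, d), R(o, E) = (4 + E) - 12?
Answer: -4513683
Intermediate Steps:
R(o, E) = -8 + E
O(d) = -8 + 2*d (O(d) = d + (-8 + d) = -8 + 2*d)
-4515997 + O(1161) = -4515997 + (-8 + 2*1161) = -4515997 + (-8 + 2322) = -4515997 + 2314 = -4513683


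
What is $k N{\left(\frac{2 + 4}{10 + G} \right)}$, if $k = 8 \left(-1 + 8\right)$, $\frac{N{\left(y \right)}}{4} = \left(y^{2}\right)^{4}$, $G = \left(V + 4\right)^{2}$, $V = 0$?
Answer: $\frac{1469664}{815730721} \approx 0.0018017$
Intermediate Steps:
$G = 16$ ($G = \left(0 + 4\right)^{2} = 4^{2} = 16$)
$N{\left(y \right)} = 4 y^{8}$ ($N{\left(y \right)} = 4 \left(y^{2}\right)^{4} = 4 y^{8}$)
$k = 56$ ($k = 8 \cdot 7 = 56$)
$k N{\left(\frac{2 + 4}{10 + G} \right)} = 56 \cdot 4 \left(\frac{2 + 4}{10 + 16}\right)^{8} = 56 \cdot 4 \left(\frac{6}{26}\right)^{8} = 56 \cdot 4 \left(6 \cdot \frac{1}{26}\right)^{8} = 56 \cdot 4 \left(\frac{3}{13}\right)^{8} = 56 \cdot 4 \cdot \frac{6561}{815730721} = 56 \cdot \frac{26244}{815730721} = \frac{1469664}{815730721}$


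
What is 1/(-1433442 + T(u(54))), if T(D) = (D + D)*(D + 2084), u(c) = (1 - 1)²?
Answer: -1/1433442 ≈ -6.9762e-7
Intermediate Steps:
u(c) = 0 (u(c) = 0² = 0)
T(D) = 2*D*(2084 + D) (T(D) = (2*D)*(2084 + D) = 2*D*(2084 + D))
1/(-1433442 + T(u(54))) = 1/(-1433442 + 2*0*(2084 + 0)) = 1/(-1433442 + 2*0*2084) = 1/(-1433442 + 0) = 1/(-1433442) = -1/1433442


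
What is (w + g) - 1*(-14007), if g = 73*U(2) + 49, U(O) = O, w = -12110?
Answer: 2092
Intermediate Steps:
g = 195 (g = 73*2 + 49 = 146 + 49 = 195)
(w + g) - 1*(-14007) = (-12110 + 195) - 1*(-14007) = -11915 + 14007 = 2092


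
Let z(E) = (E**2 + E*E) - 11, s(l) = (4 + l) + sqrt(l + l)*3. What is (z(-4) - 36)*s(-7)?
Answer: 45 - 45*I*sqrt(14) ≈ 45.0 - 168.37*I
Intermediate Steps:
s(l) = 4 + l + 3*sqrt(2)*sqrt(l) (s(l) = (4 + l) + sqrt(2*l)*3 = (4 + l) + (sqrt(2)*sqrt(l))*3 = (4 + l) + 3*sqrt(2)*sqrt(l) = 4 + l + 3*sqrt(2)*sqrt(l))
z(E) = -11 + 2*E**2 (z(E) = (E**2 + E**2) - 11 = 2*E**2 - 11 = -11 + 2*E**2)
(z(-4) - 36)*s(-7) = ((-11 + 2*(-4)**2) - 36)*(4 - 7 + 3*sqrt(2)*sqrt(-7)) = ((-11 + 2*16) - 36)*(4 - 7 + 3*sqrt(2)*(I*sqrt(7))) = ((-11 + 32) - 36)*(4 - 7 + 3*I*sqrt(14)) = (21 - 36)*(-3 + 3*I*sqrt(14)) = -15*(-3 + 3*I*sqrt(14)) = 45 - 45*I*sqrt(14)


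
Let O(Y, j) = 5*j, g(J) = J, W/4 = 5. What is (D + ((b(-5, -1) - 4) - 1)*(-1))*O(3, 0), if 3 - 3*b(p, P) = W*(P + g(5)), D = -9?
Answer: 0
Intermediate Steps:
W = 20 (W = 4*5 = 20)
b(p, P) = -97/3 - 20*P/3 (b(p, P) = 1 - 20*(P + 5)/3 = 1 - 20*(5 + P)/3 = 1 - (100 + 20*P)/3 = 1 + (-100/3 - 20*P/3) = -97/3 - 20*P/3)
(D + ((b(-5, -1) - 4) - 1)*(-1))*O(3, 0) = (-9 + (((-97/3 - 20/3*(-1)) - 4) - 1)*(-1))*(5*0) = (-9 + (((-97/3 + 20/3) - 4) - 1)*(-1))*0 = (-9 + ((-77/3 - 4) - 1)*(-1))*0 = (-9 + (-89/3 - 1)*(-1))*0 = (-9 - 92/3*(-1))*0 = (-9 + 92/3)*0 = (65/3)*0 = 0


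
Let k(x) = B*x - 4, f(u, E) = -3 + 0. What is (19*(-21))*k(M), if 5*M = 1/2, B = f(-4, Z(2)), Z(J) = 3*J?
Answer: 17157/10 ≈ 1715.7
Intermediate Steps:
f(u, E) = -3
B = -3
M = ⅒ (M = (⅕)/2 = (⅕)*(½) = ⅒ ≈ 0.10000)
k(x) = -4 - 3*x (k(x) = -3*x - 4 = -4 - 3*x)
(19*(-21))*k(M) = (19*(-21))*(-4 - 3*⅒) = -399*(-4 - 3/10) = -399*(-43/10) = 17157/10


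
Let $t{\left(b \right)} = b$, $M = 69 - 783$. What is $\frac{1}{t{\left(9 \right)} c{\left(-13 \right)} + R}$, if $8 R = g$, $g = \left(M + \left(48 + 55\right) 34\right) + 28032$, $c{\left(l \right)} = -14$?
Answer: $\frac{2}{7453} \approx 0.00026835$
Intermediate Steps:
$M = -714$ ($M = 69 - 783 = -714$)
$g = 30820$ ($g = \left(-714 + \left(48 + 55\right) 34\right) + 28032 = \left(-714 + 103 \cdot 34\right) + 28032 = \left(-714 + 3502\right) + 28032 = 2788 + 28032 = 30820$)
$R = \frac{7705}{2}$ ($R = \frac{1}{8} \cdot 30820 = \frac{7705}{2} \approx 3852.5$)
$\frac{1}{t{\left(9 \right)} c{\left(-13 \right)} + R} = \frac{1}{9 \left(-14\right) + \frac{7705}{2}} = \frac{1}{-126 + \frac{7705}{2}} = \frac{1}{\frac{7453}{2}} = \frac{2}{7453}$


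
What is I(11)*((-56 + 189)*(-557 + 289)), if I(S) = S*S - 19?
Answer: -3635688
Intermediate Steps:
I(S) = -19 + S² (I(S) = S² - 19 = -19 + S²)
I(11)*((-56 + 189)*(-557 + 289)) = (-19 + 11²)*((-56 + 189)*(-557 + 289)) = (-19 + 121)*(133*(-268)) = 102*(-35644) = -3635688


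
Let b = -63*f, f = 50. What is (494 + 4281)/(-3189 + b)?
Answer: -4775/6339 ≈ -0.75327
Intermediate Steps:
b = -3150 (b = -63*50 = -3150)
(494 + 4281)/(-3189 + b) = (494 + 4281)/(-3189 - 3150) = 4775/(-6339) = 4775*(-1/6339) = -4775/6339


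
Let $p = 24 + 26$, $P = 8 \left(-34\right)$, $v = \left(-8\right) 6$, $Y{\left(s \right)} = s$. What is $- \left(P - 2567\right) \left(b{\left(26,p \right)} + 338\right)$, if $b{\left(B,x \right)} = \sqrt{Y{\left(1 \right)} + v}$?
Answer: $959582 + 2839 i \sqrt{47} \approx 9.5958 \cdot 10^{5} + 19463.0 i$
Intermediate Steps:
$v = -48$
$P = -272$
$p = 50$
$b{\left(B,x \right)} = i \sqrt{47}$ ($b{\left(B,x \right)} = \sqrt{1 - 48} = \sqrt{-47} = i \sqrt{47}$)
$- \left(P - 2567\right) \left(b{\left(26,p \right)} + 338\right) = - \left(-272 - 2567\right) \left(i \sqrt{47} + 338\right) = - \left(-2839\right) \left(338 + i \sqrt{47}\right) = - (-959582 - 2839 i \sqrt{47}) = 959582 + 2839 i \sqrt{47}$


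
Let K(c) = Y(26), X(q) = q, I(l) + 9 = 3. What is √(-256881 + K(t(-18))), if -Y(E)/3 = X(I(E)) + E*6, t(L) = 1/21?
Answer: I*√257331 ≈ 507.28*I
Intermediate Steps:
I(l) = -6 (I(l) = -9 + 3 = -6)
t(L) = 1/21
Y(E) = 18 - 18*E (Y(E) = -3*(-6 + E*6) = -3*(-6 + 6*E) = 18 - 18*E)
K(c) = -450 (K(c) = 18 - 18*26 = 18 - 468 = -450)
√(-256881 + K(t(-18))) = √(-256881 - 450) = √(-257331) = I*√257331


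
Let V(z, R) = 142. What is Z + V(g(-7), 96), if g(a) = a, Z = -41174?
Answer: -41032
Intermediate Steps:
Z + V(g(-7), 96) = -41174 + 142 = -41032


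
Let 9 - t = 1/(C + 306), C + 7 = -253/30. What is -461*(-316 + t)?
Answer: 1233704689/8717 ≈ 1.4153e+5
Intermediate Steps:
C = -463/30 (C = -7 - 253/30 = -463/30 ≈ -15.433)
t = 78423/8717 (t = 9 - 1/(-463/30 + 306) = 9 - 1/8717/30 = 9 - 1*30/8717 = 9 - 30/8717 = 78423/8717 ≈ 8.9966)
-461*(-316 + t) = -461*(-316 + 78423/8717) = -461*(-2676149/8717) = 1233704689/8717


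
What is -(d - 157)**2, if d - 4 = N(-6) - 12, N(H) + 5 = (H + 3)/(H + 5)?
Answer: -27889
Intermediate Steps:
N(H) = -5 + (3 + H)/(5 + H) (N(H) = -5 + (H + 3)/(H + 5) = -5 + (3 + H)/(5 + H))
d = -10 (d = 4 + (2*(-11 - 2*(-6))/(5 - 6) - 12) = 4 + (2*(-11 + 12)/(-1) - 12) = 4 + (2*(-1)*1 - 12) = 4 + (-2 - 12) = 4 - 14 = -10)
-(d - 157)**2 = -(-10 - 157)**2 = -1*(-167)**2 = -1*27889 = -27889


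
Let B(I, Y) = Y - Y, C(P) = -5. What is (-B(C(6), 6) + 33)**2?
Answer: 1089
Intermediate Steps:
B(I, Y) = 0
(-B(C(6), 6) + 33)**2 = (-1*0 + 33)**2 = (0 + 33)**2 = 33**2 = 1089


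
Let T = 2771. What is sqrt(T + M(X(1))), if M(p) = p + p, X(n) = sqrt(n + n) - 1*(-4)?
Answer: sqrt(2779 + 2*sqrt(2)) ≈ 52.743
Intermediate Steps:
X(n) = 4 + sqrt(2)*sqrt(n) (X(n) = sqrt(2*n) + 4 = sqrt(2)*sqrt(n) + 4 = 4 + sqrt(2)*sqrt(n))
M(p) = 2*p
sqrt(T + M(X(1))) = sqrt(2771 + 2*(4 + sqrt(2)*sqrt(1))) = sqrt(2771 + 2*(4 + sqrt(2)*1)) = sqrt(2771 + 2*(4 + sqrt(2))) = sqrt(2771 + (8 + 2*sqrt(2))) = sqrt(2779 + 2*sqrt(2))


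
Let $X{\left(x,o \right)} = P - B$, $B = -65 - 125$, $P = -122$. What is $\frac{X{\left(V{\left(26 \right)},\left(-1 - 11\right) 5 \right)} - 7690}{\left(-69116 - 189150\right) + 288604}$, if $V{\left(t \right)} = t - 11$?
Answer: $- \frac{3811}{15169} \approx -0.25124$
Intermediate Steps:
$V{\left(t \right)} = -11 + t$
$B = -190$
$X{\left(x,o \right)} = 68$ ($X{\left(x,o \right)} = -122 - -190 = -122 + 190 = 68$)
$\frac{X{\left(V{\left(26 \right)},\left(-1 - 11\right) 5 \right)} - 7690}{\left(-69116 - 189150\right) + 288604} = \frac{68 - 7690}{\left(-69116 - 189150\right) + 288604} = - \frac{7622}{-258266 + 288604} = - \frac{7622}{30338} = \left(-7622\right) \frac{1}{30338} = - \frac{3811}{15169}$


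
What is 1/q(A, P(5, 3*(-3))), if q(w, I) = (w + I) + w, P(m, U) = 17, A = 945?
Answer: 1/1907 ≈ 0.00052438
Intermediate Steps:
q(w, I) = I + 2*w (q(w, I) = (I + w) + w = I + 2*w)
1/q(A, P(5, 3*(-3))) = 1/(17 + 2*945) = 1/(17 + 1890) = 1/1907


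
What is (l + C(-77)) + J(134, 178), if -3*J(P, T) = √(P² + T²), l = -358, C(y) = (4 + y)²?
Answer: 4971 - 2*√12410/3 ≈ 4896.7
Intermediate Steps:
J(P, T) = -√(P² + T²)/3
(l + C(-77)) + J(134, 178) = (-358 + (4 - 77)²) - √(134² + 178²)/3 = (-358 + (-73)²) - √(17956 + 31684)/3 = (-358 + 5329) - 2*√12410/3 = 4971 - 2*√12410/3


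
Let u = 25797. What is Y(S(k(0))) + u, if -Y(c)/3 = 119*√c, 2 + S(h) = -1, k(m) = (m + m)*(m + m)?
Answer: 25797 - 357*I*√3 ≈ 25797.0 - 618.34*I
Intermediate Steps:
k(m) = 4*m² (k(m) = (2*m)*(2*m) = 4*m²)
S(h) = -3 (S(h) = -2 - 1 = -3)
Y(c) = -357*√c
Y(S(k(0))) + u = -357*I*√3 + 25797 = 25797 - 357*I*√3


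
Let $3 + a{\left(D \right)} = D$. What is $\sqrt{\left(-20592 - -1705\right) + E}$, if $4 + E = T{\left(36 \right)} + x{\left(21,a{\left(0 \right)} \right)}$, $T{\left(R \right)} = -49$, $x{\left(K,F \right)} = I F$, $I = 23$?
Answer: $i \sqrt{19009} \approx 137.87 i$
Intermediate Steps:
$a{\left(D \right)} = -3 + D$
$x{\left(K,F \right)} = 23 F$
$E = -122$ ($E = -4 + \left(-49 + 23 \left(-3 + 0\right)\right) = -4 + \left(-49 + 23 \left(-3\right)\right) = -4 - 118 = -122$)
$\sqrt{\left(-20592 - -1705\right) + E} = \sqrt{\left(-20592 - -1705\right) - 122} = \sqrt{\left(-20592 + 1705\right) - 122} = \sqrt{-18887 - 122} = \sqrt{-19009} = i \sqrt{19009}$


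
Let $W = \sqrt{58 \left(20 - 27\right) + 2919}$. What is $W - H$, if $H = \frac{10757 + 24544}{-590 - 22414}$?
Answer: $\frac{11767}{7668} + \sqrt{2513} \approx 51.664$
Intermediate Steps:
$W = \sqrt{2513}$ ($W = \sqrt{58 \left(-7\right) + 2919} = \sqrt{-406 + 2919} = \sqrt{2513} \approx 50.13$)
$H = - \frac{11767}{7668}$ ($H = \frac{35301}{-23004} = 35301 \left(- \frac{1}{23004}\right) = - \frac{11767}{7668} \approx -1.5346$)
$W - H = \sqrt{2513} - - \frac{11767}{7668} = \sqrt{2513} + \frac{11767}{7668} = \frac{11767}{7668} + \sqrt{2513}$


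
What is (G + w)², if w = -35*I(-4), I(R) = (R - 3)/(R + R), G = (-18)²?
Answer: 5508409/64 ≈ 86069.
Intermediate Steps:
G = 324
I(R) = (-3 + R)/(2*R) (I(R) = (-3 + R)/((2*R)) = (-3 + R)*(1/(2*R)) = (-3 + R)/(2*R))
w = -245/8 (w = -35*(-3 - 4)/(2*(-4)) = -35*(-1)*(-7)/(2*4) = -35*7/8 = -245/8 ≈ -30.625)
(G + w)² = (324 - 245/8)² = (2347/8)² = 5508409/64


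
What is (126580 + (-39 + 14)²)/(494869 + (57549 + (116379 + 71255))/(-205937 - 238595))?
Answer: 11309338612/43996972225 ≈ 0.25705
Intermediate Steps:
(126580 + (-39 + 14)²)/(494869 + (57549 + (116379 + 71255))/(-205937 - 238595)) = (126580 + (-25)²)/(494869 + (57549 + 187634)/(-444532)) = (126580 + 625)/(494869 + 245183*(-1/444532)) = 127205/(494869 - 245183/444532) = 127205/(219984861125/444532) = 127205*(444532/219984861125) = 11309338612/43996972225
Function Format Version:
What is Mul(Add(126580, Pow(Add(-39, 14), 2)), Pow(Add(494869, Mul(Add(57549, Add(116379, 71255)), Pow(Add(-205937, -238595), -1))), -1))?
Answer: Rational(11309338612, 43996972225) ≈ 0.25705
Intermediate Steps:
Mul(Add(126580, Pow(Add(-39, 14), 2)), Pow(Add(494869, Mul(Add(57549, Add(116379, 71255)), Pow(Add(-205937, -238595), -1))), -1)) = Mul(Add(126580, Pow(-25, 2)), Pow(Add(494869, Mul(Add(57549, 187634), Pow(-444532, -1))), -1)) = Mul(Add(126580, 625), Pow(Add(494869, Mul(245183, Rational(-1, 444532))), -1)) = Mul(127205, Pow(Add(494869, Rational(-245183, 444532)), -1)) = Mul(127205, Pow(Rational(219984861125, 444532), -1)) = Mul(127205, Rational(444532, 219984861125)) = Rational(11309338612, 43996972225)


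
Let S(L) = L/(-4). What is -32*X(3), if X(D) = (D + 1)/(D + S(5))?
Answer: -512/7 ≈ -73.143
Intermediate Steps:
S(L) = -L/4 (S(L) = L*(-¼) = -L/4)
X(D) = (1 + D)/(-5/4 + D) (X(D) = (D + 1)/(D - ¼*5) = (1 + D)/(D - 5/4) = (1 + D)/(-5/4 + D))
-32*X(3) = -128*(1 + 3)/(-5 + 4*3) = -128*4/(-5 + 12) = -128*4/7 = -32*16/7 = -512/7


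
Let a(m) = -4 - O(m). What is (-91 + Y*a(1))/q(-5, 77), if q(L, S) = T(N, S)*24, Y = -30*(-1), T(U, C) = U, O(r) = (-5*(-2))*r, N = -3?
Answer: 511/72 ≈ 7.0972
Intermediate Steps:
O(r) = 10*r
Y = 30
q(L, S) = -72 (q(L, S) = -3*24 = -72)
a(m) = -4 - 10*m
(-91 + Y*a(1))/q(-5, 77) = (-91 + 30*(-4 - 10*1))/(-72) = (-91 + 30*(-4 - 10))*(-1/72) = (-91 + 30*(-14))*(-1/72) = (-91 - 420)*(-1/72) = -511*(-1/72) = 511/72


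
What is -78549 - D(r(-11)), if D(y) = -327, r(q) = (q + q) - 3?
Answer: -78222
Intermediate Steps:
r(q) = -3 + 2*q (r(q) = 2*q - 3 = -3 + 2*q)
-78549 - D(r(-11)) = -78549 - 1*(-327) = -78549 + 327 = -78222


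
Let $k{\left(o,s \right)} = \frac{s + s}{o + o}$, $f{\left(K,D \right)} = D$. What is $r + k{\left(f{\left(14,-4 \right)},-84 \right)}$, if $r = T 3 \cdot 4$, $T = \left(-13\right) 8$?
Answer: $-1227$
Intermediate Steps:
$k{\left(o,s \right)} = \frac{s}{o}$ ($k{\left(o,s \right)} = \frac{2 s}{2 o} = 2 s \frac{1}{2 o} = \frac{s}{o}$)
$T = -104$
$r = -1248$ ($r = - 104 \cdot 3 \cdot 4 = \left(-104\right) 12 = -1248$)
$r + k{\left(f{\left(14,-4 \right)},-84 \right)} = -1248 - \frac{84}{-4} = -1248 - -21 = -1248 + 21 = -1227$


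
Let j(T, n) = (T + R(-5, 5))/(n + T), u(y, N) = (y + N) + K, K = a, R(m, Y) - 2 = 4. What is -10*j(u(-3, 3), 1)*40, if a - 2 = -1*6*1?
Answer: 800/3 ≈ 266.67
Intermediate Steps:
a = -4 (a = 2 - 1*6*1 = 2 - 6*1 = 2 - 6 = -4)
R(m, Y) = 6 (R(m, Y) = 2 + 4 = 6)
K = -4
u(y, N) = -4 + N + y (u(y, N) = (y + N) - 4 = (N + y) - 4 = -4 + N + y)
j(T, n) = (6 + T)/(T + n) (j(T, n) = (T + 6)/(n + T) = (6 + T)/(T + n))
-10*j(u(-3, 3), 1)*40 = -10*(6 + (-4 + 3 - 3))/((-4 + 3 - 3) + 1)*40 = -10*(6 - 4)/(-4 + 1)*40 = -10*2/(-3)*40 = -(-10)*2/3*40 = -10*(-2/3)*40 = (20/3)*40 = 800/3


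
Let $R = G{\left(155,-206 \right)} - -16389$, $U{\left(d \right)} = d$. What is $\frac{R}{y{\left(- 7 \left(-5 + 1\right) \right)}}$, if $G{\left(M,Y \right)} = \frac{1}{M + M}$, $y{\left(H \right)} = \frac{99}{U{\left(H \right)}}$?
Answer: $\frac{71128274}{15345} \approx 4635.3$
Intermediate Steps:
$y{\left(H \right)} = \frac{99}{H}$
$G{\left(M,Y \right)} = \frac{1}{2 M}$
$R = \frac{5080591}{310}$ ($R = \frac{1}{2 \cdot 155} - -16389 = \frac{1}{2} \cdot \frac{1}{155} + 16389 = \frac{1}{310} + 16389 = \frac{5080591}{310} \approx 16389.0$)
$\frac{R}{y{\left(- 7 \left(-5 + 1\right) \right)}} = \frac{5080591}{310 \frac{99}{\left(-7\right) \left(-5 + 1\right)}} = \frac{5080591}{310 \frac{99}{\left(-7\right) \left(-4\right)}} = \frac{5080591}{310 \cdot \frac{99}{28}} = \frac{5080591}{310} \cdot \frac{28}{99} = \frac{71128274}{15345}$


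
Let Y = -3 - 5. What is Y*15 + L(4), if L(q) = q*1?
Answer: -116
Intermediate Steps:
L(q) = q
Y = -8
Y*15 + L(4) = -8*15 + 4 = -120 + 4 = -116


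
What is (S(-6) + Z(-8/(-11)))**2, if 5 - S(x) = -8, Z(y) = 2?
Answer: 225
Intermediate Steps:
S(x) = 13 (S(x) = 5 - 1*(-8) = 5 + 8 = 13)
(S(-6) + Z(-8/(-11)))**2 = (13 + 2)**2 = 15**2 = 225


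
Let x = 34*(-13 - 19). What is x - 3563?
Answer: -4651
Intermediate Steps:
x = -1088 (x = 34*(-32) = -1088)
x - 3563 = -1088 - 3563 = -4651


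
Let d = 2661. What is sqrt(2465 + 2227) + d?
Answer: 2661 + 2*sqrt(1173) ≈ 2729.5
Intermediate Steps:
sqrt(2465 + 2227) + d = sqrt(2465 + 2227) + 2661 = sqrt(4692) + 2661 = 2*sqrt(1173) + 2661 = 2661 + 2*sqrt(1173)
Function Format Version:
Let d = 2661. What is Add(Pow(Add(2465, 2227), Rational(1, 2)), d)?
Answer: Add(2661, Mul(2, Pow(1173, Rational(1, 2)))) ≈ 2729.5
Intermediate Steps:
Add(Pow(Add(2465, 2227), Rational(1, 2)), d) = Add(Pow(Add(2465, 2227), Rational(1, 2)), 2661) = Add(Pow(4692, Rational(1, 2)), 2661) = Add(Mul(2, Pow(1173, Rational(1, 2))), 2661) = Add(2661, Mul(2, Pow(1173, Rational(1, 2))))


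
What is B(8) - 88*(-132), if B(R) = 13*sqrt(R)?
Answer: 11616 + 26*sqrt(2) ≈ 11653.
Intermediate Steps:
B(8) - 88*(-132) = 13*sqrt(8) - 88*(-132) = 13*(2*sqrt(2)) + 11616 = 26*sqrt(2) + 11616 = 11616 + 26*sqrt(2)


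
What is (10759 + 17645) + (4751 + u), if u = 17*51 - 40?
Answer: 33982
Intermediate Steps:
u = 827 (u = 867 - 40 = 827)
(10759 + 17645) + (4751 + u) = (10759 + 17645) + (4751 + 827) = 28404 + 5578 = 33982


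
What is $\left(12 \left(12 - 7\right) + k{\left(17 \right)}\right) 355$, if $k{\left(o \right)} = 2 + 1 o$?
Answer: $28045$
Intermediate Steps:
$k{\left(o \right)} = 2 + o$
$\left(12 \left(12 - 7\right) + k{\left(17 \right)}\right) 355 = \left(12 \left(12 - 7\right) + \left(2 + 17\right)\right) 355 = \left(12 \cdot 5 + 19\right) 355 = \left(60 + 19\right) 355 = 79 \cdot 355 = 28045$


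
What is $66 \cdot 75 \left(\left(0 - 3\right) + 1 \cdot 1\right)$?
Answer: $-9900$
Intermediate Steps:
$66 \cdot 75 \left(\left(0 - 3\right) + 1 \cdot 1\right) = 4950 \left(-3 + 1\right) = 4950 \left(-2\right) = -9900$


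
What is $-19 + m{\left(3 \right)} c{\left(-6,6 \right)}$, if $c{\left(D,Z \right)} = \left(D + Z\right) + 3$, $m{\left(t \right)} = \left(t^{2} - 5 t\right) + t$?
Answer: $-28$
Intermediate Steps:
$m{\left(t \right)} = t^{2} - 4 t$
$c{\left(D,Z \right)} = 3 + D + Z$
$-19 + m{\left(3 \right)} c{\left(-6,6 \right)} = -19 + 3 \left(-4 + 3\right) \left(3 - 6 + 6\right) = -19 + 3 \left(-1\right) 3 = -19 - 9 = -28$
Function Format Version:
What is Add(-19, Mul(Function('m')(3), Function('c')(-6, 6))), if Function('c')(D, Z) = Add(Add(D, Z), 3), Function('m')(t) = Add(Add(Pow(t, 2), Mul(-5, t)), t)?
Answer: -28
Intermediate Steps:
Function('m')(t) = Add(Pow(t, 2), Mul(-4, t))
Function('c')(D, Z) = Add(3, D, Z)
Add(-19, Mul(Function('m')(3), Function('c')(-6, 6))) = Add(-19, Mul(Mul(3, Add(-4, 3)), Add(3, -6, 6))) = Add(-19, Mul(Mul(3, -1), 3)) = Add(-19, Mul(-3, 3)) = Add(-19, -9) = -28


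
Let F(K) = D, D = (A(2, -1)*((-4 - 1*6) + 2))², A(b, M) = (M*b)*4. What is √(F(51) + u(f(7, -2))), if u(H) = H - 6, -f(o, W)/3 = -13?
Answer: √4129 ≈ 64.257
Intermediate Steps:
f(o, W) = 39 (f(o, W) = -3*(-13) = 39)
A(b, M) = 4*M*b
u(H) = -6 + H
D = 4096 (D = ((4*(-1)*2)*((-4 - 1*6) + 2))² = (-8*((-4 - 6) + 2))² = (-8*(-10 + 2))² = (-8*(-8))² = 64² = 4096)
F(K) = 4096
√(F(51) + u(f(7, -2))) = √(4096 + (-6 + 39)) = √(4096 + 33) = √4129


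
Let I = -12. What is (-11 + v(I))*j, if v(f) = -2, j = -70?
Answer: 910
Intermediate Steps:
(-11 + v(I))*j = (-11 - 2)*(-70) = -13*(-70) = 910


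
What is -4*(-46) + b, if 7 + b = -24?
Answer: 153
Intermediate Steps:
b = -31 (b = -7 - 24 = -31)
-4*(-46) + b = -4*(-46) - 31 = 184 - 31 = 153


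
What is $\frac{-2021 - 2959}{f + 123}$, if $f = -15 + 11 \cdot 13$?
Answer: $- \frac{4980}{251} \approx -19.841$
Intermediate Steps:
$f = 128$ ($f = -15 + 143 = 128$)
$\frac{-2021 - 2959}{f + 123} = \frac{-2021 - 2959}{128 + 123} = - \frac{4980}{251}$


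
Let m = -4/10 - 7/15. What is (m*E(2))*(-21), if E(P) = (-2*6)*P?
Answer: -2184/5 ≈ -436.80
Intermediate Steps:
m = -13/15 (m = -4*1/10 - 7*1/15 = -2/5 - 7/15 = -13/15 ≈ -0.86667)
E(P) = -12*P
(m*E(2))*(-21) = -(-52)*2/5*(-21) = -13/15*(-24)*(-21) = (104/5)*(-21) = -2184/5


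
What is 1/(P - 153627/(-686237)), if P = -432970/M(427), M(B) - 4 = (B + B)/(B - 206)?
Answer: -596339953/32831630242982 ≈ -1.8164e-5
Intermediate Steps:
M(B) = 4 + 2*B/(-206 + B) (M(B) = 4 + (B + B)/(B - 206) = 4 + (2*B)/(-206 + B) = 4 + 2*B/(-206 + B))
P = -47843185/869 (P = -432970*(-206 + 427)/(2*(-412 + 3*427)) = -432970*221/(2*(-412 + 1281)) = -432970/(2*(1/221)*869) = -432970/1738/221 = -432970*221/1738 = -47843185/869 ≈ -55055.)
1/(P - 153627/(-686237)) = 1/(-47843185/869 - 153627/(-686237)) = 1/(-47843185/869 - 153627*(-1/686237)) = 1/(-47843185/869 + 153627/686237) = 1/(-32831630242982/596339953) = -596339953/32831630242982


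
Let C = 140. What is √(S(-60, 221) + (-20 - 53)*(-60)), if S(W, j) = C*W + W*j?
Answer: 24*I*√30 ≈ 131.45*I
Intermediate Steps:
S(W, j) = 140*W + W*j
√(S(-60, 221) + (-20 - 53)*(-60)) = √(-60*(140 + 221) + (-20 - 53)*(-60)) = √(-60*361 - 73*(-60)) = √(-21660 + 4380) = √(-17280) = 24*I*√30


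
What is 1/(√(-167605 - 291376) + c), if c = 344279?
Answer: 344279/118528488822 - I*√458981/118528488822 ≈ 2.9046e-6 - 5.7158e-9*I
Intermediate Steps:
1/(√(-167605 - 291376) + c) = 1/(√(-167605 - 291376) + 344279) = 1/(√(-458981) + 344279) = 1/(I*√458981 + 344279) = 1/(344279 + I*√458981)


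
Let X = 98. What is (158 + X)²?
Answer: 65536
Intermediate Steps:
(158 + X)² = (158 + 98)² = 256² = 65536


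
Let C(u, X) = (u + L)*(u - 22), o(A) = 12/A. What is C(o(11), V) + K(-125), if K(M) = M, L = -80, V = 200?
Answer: 184515/121 ≈ 1524.9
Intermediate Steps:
C(u, X) = (-80 + u)*(-22 + u) (C(u, X) = (u - 80)*(u - 22) = (-80 + u)*(-22 + u))
C(o(11), V) + K(-125) = (1760 + (12/11)² - 1224/11) - 125 = (1760 + (12*(1/11))² - 1224/11) - 125 = (1760 + (12/11)² - 102*12/11) - 125 = (1760 + 144/121 - 1224/11) - 125 = 199640/121 - 125 = 184515/121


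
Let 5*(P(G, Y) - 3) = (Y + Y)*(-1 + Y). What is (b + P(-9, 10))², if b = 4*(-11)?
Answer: 25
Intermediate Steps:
P(G, Y) = 3 + 2*Y*(-1 + Y)/5 (P(G, Y) = 3 + ((Y + Y)*(-1 + Y))/5 = 3 + ((2*Y)*(-1 + Y))/5 = 3 + (2*Y*(-1 + Y))/5 = 3 + 2*Y*(-1 + Y)/5)
b = -44
(b + P(-9, 10))² = (-44 + (3 - ⅖*10 + (⅖)*10²))² = (-44 + (3 - 4 + (⅖)*100))² = (-44 + (3 - 4 + 40))² = (-44 + 39)² = (-5)² = 25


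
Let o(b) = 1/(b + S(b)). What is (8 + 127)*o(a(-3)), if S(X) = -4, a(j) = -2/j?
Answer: -81/2 ≈ -40.500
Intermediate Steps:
o(b) = 1/(-4 + b) (o(b) = 1/(b - 4) = 1/(-4 + b))
(8 + 127)*o(a(-3)) = (8 + 127)/(-4 - 2/(-3)) = 135/(-4 - 2*(-⅓)) = 135/(-4 + ⅔) = 135/(-10/3) = 135*(-3/10) = -81/2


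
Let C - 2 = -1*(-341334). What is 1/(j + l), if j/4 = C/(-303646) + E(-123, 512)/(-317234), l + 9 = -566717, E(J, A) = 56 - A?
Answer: -24081708791/13647838641210314 ≈ -1.7645e-6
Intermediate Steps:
C = 341336 (C = 2 - 1*(-341334) = 2 + 341334 = 341336)
l = -566726 (l = -9 - 566717 = -566726)
j = -108144922048/24081708791 (j = 4*(341336/(-303646) + (56 - 1*512)/(-317234)) = 4*(341336*(-1/303646) + (56 - 512)*(-1/317234)) = 4*(-170668/151823 - 456*(-1/317234)) = 4*(-170668/151823 + 228/158617) = 4*(-27036230512/24081708791) = -108144922048/24081708791 ≈ -4.4908)
1/(j + l) = 1/(-108144922048/24081708791 - 566726) = 1/(-13647838641210314/24081708791) = -24081708791/13647838641210314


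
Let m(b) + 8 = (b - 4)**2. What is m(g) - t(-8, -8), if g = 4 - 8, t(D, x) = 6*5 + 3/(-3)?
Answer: 27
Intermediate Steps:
t(D, x) = 29 (t(D, x) = 30 + 3*(-1/3) = 30 - 1 = 29)
g = -4
m(b) = -8 + (-4 + b)**2 (m(b) = -8 + (b - 4)**2 = -8 + (-4 + b)**2)
m(g) - t(-8, -8) = (-8 + (-4 - 4)**2) - 1*29 = (-8 + (-8)**2) - 29 = (-8 + 64) - 29 = 56 - 29 = 27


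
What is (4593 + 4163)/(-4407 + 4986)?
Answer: 8756/579 ≈ 15.123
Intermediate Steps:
(4593 + 4163)/(-4407 + 4986) = 8756/579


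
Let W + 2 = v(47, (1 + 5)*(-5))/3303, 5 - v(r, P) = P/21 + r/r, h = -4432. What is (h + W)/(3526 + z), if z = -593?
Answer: -102518476/67813893 ≈ -1.5118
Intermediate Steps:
v(r, P) = 4 - P/21 (v(r, P) = 5 - (P/21 + r/r) = 5 - (P*(1/21) + 1) = 5 - (P/21 + 1) = 5 - (1 + P/21) = 5 + (-1 - P/21) = 4 - P/21)
W = -46204/23121 (W = -2 + (4 - (1 + 5)*(-5)/21)/3303 = -2 + (4 - 2*(-5)/7)*(1/3303) = -2 + (4 - 1/21*(-30))*(1/3303) = -2 + (4 + 10/7)*(1/3303) = -2 + (38/7)*(1/3303) = -2 + 38/23121 = -46204/23121 ≈ -1.9984)
(h + W)/(3526 + z) = (-4432 - 46204/23121)/(3526 - 593) = -102518476/23121/2933 = -102518476/23121*1/2933 = -102518476/67813893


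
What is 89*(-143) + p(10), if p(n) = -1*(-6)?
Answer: -12721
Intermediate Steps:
p(n) = 6
89*(-143) + p(10) = 89*(-143) + 6 = -12727 + 6 = -12721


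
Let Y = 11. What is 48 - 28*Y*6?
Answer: -1800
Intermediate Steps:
48 - 28*Y*6 = 48 - 308*6 = 48 - 28*66 = 48 - 1848 = -1800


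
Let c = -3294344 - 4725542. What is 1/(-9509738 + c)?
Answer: -1/17529624 ≈ -5.7046e-8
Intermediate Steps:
c = -8019886
1/(-9509738 + c) = 1/(-9509738 - 8019886) = 1/(-17529624) = -1/17529624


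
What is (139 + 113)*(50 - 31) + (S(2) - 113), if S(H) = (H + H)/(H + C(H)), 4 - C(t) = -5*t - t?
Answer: 42077/9 ≈ 4675.2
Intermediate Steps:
C(t) = 4 + 6*t (C(t) = 4 - (-5*t - t) = 4 - (-6)*t = 4 + 6*t)
S(H) = 2*H/(4 + 7*H) (S(H) = (H + H)/(H + (4 + 6*H)) = (2*H)/(4 + 7*H) = 2*H/(4 + 7*H))
(139 + 113)*(50 - 31) + (S(2) - 113) = (139 + 113)*(50 - 31) + (2*2/(4 + 7*2) - 113) = 252*19 + (2*2/(4 + 14) - 113) = 4788 + (2*2/18 - 113) = 4788 + (2*2*(1/18) - 113) = 4788 + (2/9 - 113) = 4788 - 1015/9 = 42077/9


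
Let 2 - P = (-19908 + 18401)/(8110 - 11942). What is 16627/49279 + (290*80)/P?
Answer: 4381123742039/303410803 ≈ 14440.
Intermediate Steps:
P = 6157/3832 (P = 2 - (-19908 + 18401)/(8110 - 11942) = 2 - (-1507)/(-3832) = 2 - (-1507)*(-1)/3832 = 2 - 1*1507/3832 = 2 - 1507/3832 = 6157/3832 ≈ 1.6067)
16627/49279 + (290*80)/P = 16627/49279 + (290*80)/(6157/3832) = 16627*(1/49279) + 23200*(3832/6157) = 16627/49279 + 88902400/6157 = 4381123742039/303410803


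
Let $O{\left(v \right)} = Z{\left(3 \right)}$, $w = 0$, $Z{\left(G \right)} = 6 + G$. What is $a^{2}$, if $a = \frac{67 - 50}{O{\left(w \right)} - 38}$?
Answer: $\frac{289}{841} \approx 0.34364$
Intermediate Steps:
$O{\left(v \right)} = 9$ ($O{\left(v \right)} = 6 + 3 = 9$)
$a = - \frac{17}{29}$ ($a = \frac{67 - 50}{9 - 38} = \frac{17}{-29} = 17 \left(- \frac{1}{29}\right) = - \frac{17}{29} \approx -0.58621$)
$a^{2} = \left(- \frac{17}{29}\right)^{2} = \frac{289}{841}$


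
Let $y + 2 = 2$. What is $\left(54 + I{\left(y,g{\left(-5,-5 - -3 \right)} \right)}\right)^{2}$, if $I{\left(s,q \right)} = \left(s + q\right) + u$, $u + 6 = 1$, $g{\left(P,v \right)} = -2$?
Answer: $2209$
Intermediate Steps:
$y = 0$ ($y = -2 + 2 = 0$)
$u = -5$ ($u = -6 + 1 = -5$)
$I{\left(s,q \right)} = -5 + q + s$ ($I{\left(s,q \right)} = \left(s + q\right) - 5 = \left(q + s\right) - 5 = -5 + q + s$)
$\left(54 + I{\left(y,g{\left(-5,-5 - -3 \right)} \right)}\right)^{2} = \left(54 - 7\right)^{2} = 47^{2} = 2209$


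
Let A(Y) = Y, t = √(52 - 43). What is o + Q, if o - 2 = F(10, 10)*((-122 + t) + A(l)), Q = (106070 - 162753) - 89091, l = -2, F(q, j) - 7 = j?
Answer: -147829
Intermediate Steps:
F(q, j) = 7 + j
t = 3 (t = √9 = 3)
Q = -145774 (Q = -56683 - 89091 = -145774)
o = -2055 (o = 2 + (7 + 10)*((-122 + 3) - 2) = 2 + 17*(-119 - 2) = 2 + 17*(-121) = 2 - 2057 = -2055)
o + Q = -2055 - 145774 = -147829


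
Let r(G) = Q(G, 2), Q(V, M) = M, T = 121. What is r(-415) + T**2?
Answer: 14643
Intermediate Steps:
r(G) = 2
r(-415) + T**2 = 2 + 121**2 = 2 + 14641 = 14643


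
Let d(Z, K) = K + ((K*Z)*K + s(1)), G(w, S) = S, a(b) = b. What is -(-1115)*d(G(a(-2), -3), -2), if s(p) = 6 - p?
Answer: -10035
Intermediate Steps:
d(Z, K) = 5 + K + Z*K**2 (d(Z, K) = K + ((K*Z)*K + (6 - 1*1)) = K + (Z*K**2 + (6 - 1)) = K + (Z*K**2 + 5) = K + (5 + Z*K**2) = 5 + K + Z*K**2)
-(-1115)*d(G(a(-2), -3), -2) = -(-1115)*(5 - 2 - 3*(-2)**2) = -(-1115)*(5 - 2 - 3*4) = -(-1115)*(5 - 2 - 12) = -(-1115)*(-9) = -1*10035 = -10035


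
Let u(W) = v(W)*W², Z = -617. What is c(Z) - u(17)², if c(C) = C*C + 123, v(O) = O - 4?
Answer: -13734237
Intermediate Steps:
v(O) = -4 + O
c(C) = 123 + C² (c(C) = C² + 123 = 123 + C²)
u(W) = W²*(-4 + W) (u(W) = (-4 + W)*W² = W²*(-4 + W))
c(Z) - u(17)² = (123 + (-617)²) - (17²*(-4 + 17))² = (123 + 380689) - (289*13)² = 380812 - 1*3757² = 380812 - 1*14115049 = 380812 - 14115049 = -13734237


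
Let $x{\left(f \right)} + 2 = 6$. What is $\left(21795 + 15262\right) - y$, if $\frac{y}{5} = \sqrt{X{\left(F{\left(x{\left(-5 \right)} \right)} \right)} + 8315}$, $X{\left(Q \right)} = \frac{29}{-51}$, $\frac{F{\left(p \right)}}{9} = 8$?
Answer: $37057 - \frac{10 \sqrt{5406459}}{51} \approx 36601.0$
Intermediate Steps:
$x{\left(f \right)} = 4$ ($x{\left(f \right)} = -2 + 6 = 4$)
$F{\left(p \right)} = 72$ ($F{\left(p \right)} = 9 \cdot 8 = 72$)
$X{\left(Q \right)} = - \frac{29}{51}$ ($X{\left(Q \right)} = 29 \left(- \frac{1}{51}\right) = - \frac{29}{51}$)
$y = \frac{10 \sqrt{5406459}}{51}$ ($y = 5 \sqrt{- \frac{29}{51} + 8315} = 5 \sqrt{\frac{424036}{51}} = 5 \frac{2 \sqrt{5406459}}{51} = \frac{10 \sqrt{5406459}}{51} \approx 455.92$)
$\left(21795 + 15262\right) - y = \left(21795 + 15262\right) - \frac{10 \sqrt{5406459}}{51} = 37057 - \frac{10 \sqrt{5406459}}{51}$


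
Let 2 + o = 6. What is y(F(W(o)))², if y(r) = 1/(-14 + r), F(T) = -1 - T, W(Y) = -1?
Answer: 1/196 ≈ 0.0051020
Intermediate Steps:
o = 4 (o = -2 + 6 = 4)
y(F(W(o)))² = (1/(-14 + (-1 - 1*(-1))))² = (1/(-14 + (-1 + 1)))² = (1/(-14 + 0))² = (1/(-14))² = (-1/14)² = 1/196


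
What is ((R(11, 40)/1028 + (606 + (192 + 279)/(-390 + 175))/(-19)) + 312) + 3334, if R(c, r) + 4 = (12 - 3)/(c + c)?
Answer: 333904359341/92386360 ≈ 3614.2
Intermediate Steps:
R(c, r) = -4 + 9/(2*c) (R(c, r) = -4 + (12 - 3)/(c + c) = -4 + 9/((2*c)) = -4 + 9*(1/(2*c)) = -4 + 9/(2*c))
((R(11, 40)/1028 + (606 + (192 + 279)/(-390 + 175))/(-19)) + 312) + 3334 = (((-4 + (9/2)/11)/1028 + (606 + (192 + 279)/(-390 + 175))/(-19)) + 312) + 3334 = (((-4 + (9/2)*(1/11))*(1/1028) + (606 + 471/(-215))*(-1/19)) + 312) + 3334 = (((-4 + 9/22)*(1/1028) + (606 + 471*(-1/215))*(-1/19)) + 312) + 3334 = ((-79/22*1/1028 + (606 - 471/215)*(-1/19)) + 312) + 3334 = ((-79/22616 + (129819/215)*(-1/19)) + 312) + 3334 = ((-79/22616 - 129819/4085) + 312) + 3334 = (-2936309219/92386360 + 312) + 3334 = 25888235101/92386360 + 3334 = 333904359341/92386360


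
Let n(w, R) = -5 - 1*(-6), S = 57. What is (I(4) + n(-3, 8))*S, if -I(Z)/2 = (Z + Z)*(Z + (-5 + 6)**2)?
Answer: -4503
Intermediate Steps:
I(Z) = -4*Z*(1 + Z) (I(Z) = -2*(Z + Z)*(Z + (-5 + 6)**2) = -2*2*Z*(Z + 1**2) = -2*2*Z*(Z + 1) = -2*2*Z*(1 + Z) = -4*Z*(1 + Z))
n(w, R) = 1 (n(w, R) = -5 + 6 = 1)
(I(4) + n(-3, 8))*S = (-4*4*(1 + 4) + 1)*57 = (-4*4*5 + 1)*57 = (-80 + 1)*57 = -79*57 = -4503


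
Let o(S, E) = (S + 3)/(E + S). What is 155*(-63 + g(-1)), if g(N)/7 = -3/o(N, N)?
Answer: -6510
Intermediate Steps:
o(S, E) = (3 + S)/(E + S)
g(N) = -42*N/(3 + N) (g(N) = 7*(-3*(N + N)/(3 + N)) = 7*(-3*2*N/(3 + N)) = 7*(-6*N/(3 + N)) = -42*N/(3 + N))
155*(-63 + g(-1)) = 155*(-63 - 42*(-1)/(3 - 1)) = 155*(-63 - 42*(-1)/2) = 155*(-63 - 42*(-1)*½) = 155*(-63 + 21) = 155*(-42) = -6510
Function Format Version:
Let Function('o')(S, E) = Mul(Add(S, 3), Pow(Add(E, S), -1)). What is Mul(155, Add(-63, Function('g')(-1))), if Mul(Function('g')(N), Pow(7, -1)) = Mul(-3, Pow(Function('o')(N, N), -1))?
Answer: -6510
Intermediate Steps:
Function('o')(S, E) = Mul(Pow(Add(E, S), -1), Add(3, S)) (Function('o')(S, E) = Mul(Add(3, S), Pow(Add(E, S), -1)) = Mul(Pow(Add(E, S), -1), Add(3, S)))
Function('g')(N) = Mul(-42, N, Pow(Add(3, N), -1)) (Function('g')(N) = Mul(7, Mul(-3, Pow(Mul(Pow(Add(N, N), -1), Add(3, N)), -1))) = Mul(7, Mul(-3, Pow(Mul(Pow(Mul(2, N), -1), Add(3, N)), -1))) = Mul(7, Mul(-3, Pow(Mul(Mul(Rational(1, 2), Pow(N, -1)), Add(3, N)), -1))) = Mul(7, Mul(-3, Pow(Mul(Rational(1, 2), Pow(N, -1), Add(3, N)), -1))) = Mul(7, Mul(-3, Mul(2, N, Pow(Add(3, N), -1)))) = Mul(7, Mul(-6, N, Pow(Add(3, N), -1))) = Mul(-42, N, Pow(Add(3, N), -1)))
Mul(155, Add(-63, Function('g')(-1))) = Mul(155, Add(-63, Mul(-42, -1, Pow(Add(3, -1), -1)))) = Mul(155, Add(-63, Mul(-42, -1, Pow(2, -1)))) = Mul(155, Add(-63, Mul(-42, -1, Rational(1, 2)))) = Mul(155, Add(-63, 21)) = Mul(155, -42) = -6510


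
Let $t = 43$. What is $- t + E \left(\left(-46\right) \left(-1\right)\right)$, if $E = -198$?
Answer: $-9151$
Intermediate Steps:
$- t + E \left(\left(-46\right) \left(-1\right)\right) = \left(-1\right) 43 - 198 \left(\left(-46\right) \left(-1\right)\right) = -43 - 9108 = -9151$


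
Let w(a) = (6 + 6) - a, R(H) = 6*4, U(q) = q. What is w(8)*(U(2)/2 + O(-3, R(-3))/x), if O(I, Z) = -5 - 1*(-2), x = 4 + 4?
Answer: 5/2 ≈ 2.5000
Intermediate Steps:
x = 8
R(H) = 24
w(a) = 12 - a
O(I, Z) = -3 (O(I, Z) = -5 + 2 = -3)
w(8)*(U(2)/2 + O(-3, R(-3))/x) = (12 - 1*8)*(2/2 - 3/8) = (12 - 8)*(2*(½) - 3*⅛) = 4*(1 - 3/8) = 4*(5/8) = 5/2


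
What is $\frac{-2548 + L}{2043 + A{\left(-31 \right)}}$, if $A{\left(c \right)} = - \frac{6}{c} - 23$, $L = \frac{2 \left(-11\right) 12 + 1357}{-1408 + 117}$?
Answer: $- \frac{102007391}{80850166} \approx -1.2617$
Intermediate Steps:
$L = - \frac{1093}{1291}$ ($L = \frac{\left(-22\right) 12 + 1357}{-1291} = \left(-264 + 1357\right) \left(- \frac{1}{1291}\right) = 1093 \left(- \frac{1}{1291}\right) = - \frac{1093}{1291} \approx -0.84663$)
$A{\left(c \right)} = -23 - \frac{6}{c}$
$\frac{-2548 + L}{2043 + A{\left(-31 \right)}} = \frac{-2548 - \frac{1093}{1291}}{2043 - \left(23 + \frac{6}{-31}\right)} = - \frac{3290561}{1291 \left(2043 - \frac{707}{31}\right)} = - \frac{3290561}{1291 \cdot \frac{62626}{31}} = \left(- \frac{3290561}{1291}\right) \frac{31}{62626} = - \frac{102007391}{80850166}$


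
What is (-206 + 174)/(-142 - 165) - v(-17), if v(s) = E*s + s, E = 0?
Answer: 5251/307 ≈ 17.104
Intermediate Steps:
v(s) = s (v(s) = 0*s + s = 0 + s = s)
(-206 + 174)/(-142 - 165) - v(-17) = (-206 + 174)/(-142 - 165) - 1*(-17) = -32/(-307) + 17 = -32*(-1/307) + 17 = 32/307 + 17 = 5251/307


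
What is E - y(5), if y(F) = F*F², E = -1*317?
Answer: -442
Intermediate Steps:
E = -317
y(F) = F³
E - y(5) = -317 - 1*5³ = -317 - 1*125 = -317 - 125 = -442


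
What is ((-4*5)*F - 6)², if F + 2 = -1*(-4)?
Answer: 2116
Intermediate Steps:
F = 2 (F = -2 - 1*(-4) = -2 + 4 = 2)
((-4*5)*F - 6)² = (-4*5*2 - 6)² = (-20*2 - 6)² = (-40 - 6)² = (-46)² = 2116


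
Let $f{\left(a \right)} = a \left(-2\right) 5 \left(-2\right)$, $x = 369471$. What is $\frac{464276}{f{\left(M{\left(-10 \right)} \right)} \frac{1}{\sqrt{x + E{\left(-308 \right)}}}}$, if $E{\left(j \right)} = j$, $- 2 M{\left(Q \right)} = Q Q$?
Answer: $- \frac{116069 \sqrt{369163}}{250} \approx -2.8209 \cdot 10^{5}$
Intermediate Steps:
$M{\left(Q \right)} = - \frac{Q^{2}}{2}$ ($M{\left(Q \right)} = - \frac{Q Q}{2} = - \frac{Q^{2}}{2}$)
$f{\left(a \right)} = 20 a$ ($f{\left(a \right)} = a \left(\left(-10\right) \left(-2\right)\right) = a 20 = 20 a$)
$\frac{464276}{f{\left(M{\left(-10 \right)} \right)} \frac{1}{\sqrt{x + E{\left(-308 \right)}}}} = \frac{464276}{20 \left(- \frac{\left(-10\right)^{2}}{2}\right) \frac{1}{\sqrt{369471 - 308}}} = \frac{464276}{20 \left(\left(- \frac{1}{2}\right) 100\right) \frac{1}{\sqrt{369163}}} = \frac{464276}{20 \left(-50\right) \frac{\sqrt{369163}}{369163}} = \frac{464276}{\left(-1000\right) \frac{\sqrt{369163}}{369163}} = \frac{464276}{\left(- \frac{1000}{369163}\right) \sqrt{369163}} = 464276 \left(- \frac{\sqrt{369163}}{1000}\right) = - \frac{116069 \sqrt{369163}}{250}$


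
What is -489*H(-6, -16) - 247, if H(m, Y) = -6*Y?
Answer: -47191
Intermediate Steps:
-489*H(-6, -16) - 247 = -(-2934)*(-16) - 247 = -489*96 - 247 = -46944 - 247 = -47191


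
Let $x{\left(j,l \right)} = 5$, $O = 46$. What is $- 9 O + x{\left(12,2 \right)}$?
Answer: $-409$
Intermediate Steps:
$- 9 O + x{\left(12,2 \right)} = \left(-9\right) 46 + 5 = -414 + 5 = -409$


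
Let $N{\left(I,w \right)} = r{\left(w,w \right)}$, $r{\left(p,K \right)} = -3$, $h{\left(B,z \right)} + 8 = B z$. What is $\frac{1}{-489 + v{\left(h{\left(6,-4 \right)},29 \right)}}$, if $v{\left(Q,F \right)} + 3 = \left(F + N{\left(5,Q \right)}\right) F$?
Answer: $\frac{1}{262} \approx 0.0038168$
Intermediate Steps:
$h{\left(B,z \right)} = -8 + B z$
$N{\left(I,w \right)} = -3$
$v{\left(Q,F \right)} = -3 + F \left(-3 + F\right)$ ($v{\left(Q,F \right)} = -3 + \left(F - 3\right) F = -3 + \left(-3 + F\right) F = -3 + F \left(-3 + F\right)$)
$\frac{1}{-489 + v{\left(h{\left(6,-4 \right)},29 \right)}} = \frac{1}{-489 - \left(90 - 841\right)} = \frac{1}{-489 - -751} = \frac{1}{-489 + 751} = \frac{1}{262}$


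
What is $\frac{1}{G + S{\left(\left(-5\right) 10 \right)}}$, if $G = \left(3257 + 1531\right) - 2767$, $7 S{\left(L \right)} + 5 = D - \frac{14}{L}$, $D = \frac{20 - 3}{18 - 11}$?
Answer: $\frac{1225}{2475324} \approx 0.00049488$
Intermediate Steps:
$D = \frac{17}{7} \approx 2.4286$
$S{\left(L \right)} = - \frac{18}{49} - \frac{2}{L}$ ($S{\left(L \right)} = - \frac{5}{7} + \frac{\frac{17}{7} - \frac{14}{L}}{7} = - \frac{5}{7} + \left(\frac{17}{49} - \frac{2}{L}\right) = - \frac{18}{49} - \frac{2}{L}$)
$G = 2021$ ($G = 4788 - 2767 = 2021$)
$\frac{1}{G + S{\left(\left(-5\right) 10 \right)}} = \frac{1}{2021 - \left(\frac{18}{49} + \frac{2}{\left(-5\right) 10}\right)} = \frac{1}{2021 - \left(\frac{18}{49} + \frac{2}{-50}\right)} = \frac{1}{2021 - \frac{401}{1225}} = \frac{1}{\frac{2475324}{1225}} = \frac{1225}{2475324}$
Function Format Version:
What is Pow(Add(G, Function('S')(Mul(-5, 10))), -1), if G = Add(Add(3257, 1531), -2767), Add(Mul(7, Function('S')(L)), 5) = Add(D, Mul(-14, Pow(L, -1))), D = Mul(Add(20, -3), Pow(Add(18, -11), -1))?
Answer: Rational(1225, 2475324) ≈ 0.00049488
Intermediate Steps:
D = Rational(17, 7) (D = Mul(17, Pow(7, -1)) = Mul(17, Rational(1, 7)) = Rational(17, 7) ≈ 2.4286)
Function('S')(L) = Add(Rational(-18, 49), Mul(-2, Pow(L, -1))) (Function('S')(L) = Add(Rational(-5, 7), Mul(Rational(1, 7), Add(Rational(17, 7), Mul(-14, Pow(L, -1))))) = Add(Rational(-5, 7), Add(Rational(17, 49), Mul(-2, Pow(L, -1)))) = Add(Rational(-18, 49), Mul(-2, Pow(L, -1))))
G = 2021 (G = Add(4788, -2767) = 2021)
Pow(Add(G, Function('S')(Mul(-5, 10))), -1) = Pow(Add(2021, Add(Rational(-18, 49), Mul(-2, Pow(Mul(-5, 10), -1)))), -1) = Pow(Add(2021, Add(Rational(-18, 49), Mul(-2, Pow(-50, -1)))), -1) = Pow(Add(2021, Add(Rational(-18, 49), Mul(-2, Rational(-1, 50)))), -1) = Pow(Add(2021, Add(Rational(-18, 49), Rational(1, 25))), -1) = Pow(Add(2021, Rational(-401, 1225)), -1) = Pow(Rational(2475324, 1225), -1) = Rational(1225, 2475324)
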